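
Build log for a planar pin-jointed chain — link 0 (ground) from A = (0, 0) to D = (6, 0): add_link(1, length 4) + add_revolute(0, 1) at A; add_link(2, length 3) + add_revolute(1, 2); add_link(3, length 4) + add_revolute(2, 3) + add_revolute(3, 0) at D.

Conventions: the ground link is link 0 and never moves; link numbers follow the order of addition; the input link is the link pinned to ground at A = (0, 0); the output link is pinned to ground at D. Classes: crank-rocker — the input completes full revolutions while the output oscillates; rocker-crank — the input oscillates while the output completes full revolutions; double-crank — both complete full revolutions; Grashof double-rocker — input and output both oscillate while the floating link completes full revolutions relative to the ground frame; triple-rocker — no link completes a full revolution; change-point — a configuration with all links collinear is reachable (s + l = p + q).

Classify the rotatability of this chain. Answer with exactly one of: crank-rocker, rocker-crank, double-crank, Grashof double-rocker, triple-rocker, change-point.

lengths: ground=6, input=4, coupler=3, output=4
sorted: s=3 (shortest), l=6 (longest), p+q=8
s + l = 9 vs p + q = 8
s + l > p + q → non-Grashof → no link fully rotates → triple-rocker

triple-rocker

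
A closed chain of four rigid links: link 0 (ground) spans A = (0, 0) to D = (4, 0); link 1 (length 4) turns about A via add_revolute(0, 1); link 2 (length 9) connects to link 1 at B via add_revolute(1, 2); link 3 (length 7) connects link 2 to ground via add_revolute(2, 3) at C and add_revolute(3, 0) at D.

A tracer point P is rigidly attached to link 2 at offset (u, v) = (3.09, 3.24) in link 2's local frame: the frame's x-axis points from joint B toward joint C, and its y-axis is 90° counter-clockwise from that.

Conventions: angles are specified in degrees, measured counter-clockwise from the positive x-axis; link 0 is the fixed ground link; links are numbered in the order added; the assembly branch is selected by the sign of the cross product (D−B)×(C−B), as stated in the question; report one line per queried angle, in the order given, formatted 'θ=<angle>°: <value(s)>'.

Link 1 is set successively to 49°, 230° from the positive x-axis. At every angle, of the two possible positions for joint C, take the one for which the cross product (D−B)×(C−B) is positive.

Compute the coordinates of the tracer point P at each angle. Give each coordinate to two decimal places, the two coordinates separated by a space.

A=(0,0), D=(4.00,0)
θ=49°: B = A + 4.00·(cos49°, sin49°) = (2.6242, 3.0188)
θ=49°: |BD| = 3.3175
θ=49°: circle(B,9.00) ∩ circle(D,7.00): a=6.4816, h=6.2441
θ=49°:   candidates: C₊=(10.9940,-0.2898) cross=20.715; C₋=(-0.3698,-5.4686) cross=-20.715
θ=49°:   branch + wants cross > 0 → take C=(10.9940,-0.2898) (cross=20.715)
θ=49°: ex = (C−B)/|BC| = (0.9300,-0.3676); ey = (0.3676,0.9300)
θ=49°: P = B + 3.09·ex + 3.24·ey = (6.6890,4.8960)
θ=230°: B = A + 4.00·(cos230°, sin230°) = (-2.5712, -3.0642)
θ=230°: |BD| = 7.2505
θ=230°: circle(B,9.00) ∩ circle(D,7.00): a=5.8320, h=6.8548
θ=230°:   candidates: C₊=(-0.1825,5.6131) cross=49.700; C₋=(5.6114,-6.8120) cross=-49.700
θ=230°:   branch + wants cross > 0 → take C=(-0.1825,5.6131) (cross=49.700)
θ=230°: ex = (C−B)/|BC| = (0.2654,0.9641); ey = (-0.9641,0.2654)
θ=230°: P = B + 3.09·ex + 3.24·ey = (-4.8749,0.7749)

θ=49°: 6.69 4.90
θ=230°: -4.87 0.77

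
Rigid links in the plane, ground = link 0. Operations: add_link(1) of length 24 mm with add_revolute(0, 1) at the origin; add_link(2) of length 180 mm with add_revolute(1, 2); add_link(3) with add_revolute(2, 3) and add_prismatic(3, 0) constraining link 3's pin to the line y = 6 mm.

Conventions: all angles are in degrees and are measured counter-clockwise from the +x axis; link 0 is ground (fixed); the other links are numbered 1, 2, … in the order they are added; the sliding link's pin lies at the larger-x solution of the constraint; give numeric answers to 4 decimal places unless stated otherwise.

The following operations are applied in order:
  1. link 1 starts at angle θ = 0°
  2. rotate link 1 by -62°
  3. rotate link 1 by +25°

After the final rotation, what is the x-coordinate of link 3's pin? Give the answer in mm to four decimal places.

geometry: r = 24 mm, L = 180 mm, e = 6 mm; θ starts at 0°
rotate link 1 by -62°: θ ← 0° -62° = -62°
rotate link 1 by +25°: θ ← -62° +25° = -37°
crank pin P = (r cos θ, r sin θ) = (19.167252, -14.443561)
h = r sin θ − e = -14.443561 − 6 = -20.443561
x = r cos θ + √(L² − h²) = 19.167252 + 178.835290 = 198.002542

198.0025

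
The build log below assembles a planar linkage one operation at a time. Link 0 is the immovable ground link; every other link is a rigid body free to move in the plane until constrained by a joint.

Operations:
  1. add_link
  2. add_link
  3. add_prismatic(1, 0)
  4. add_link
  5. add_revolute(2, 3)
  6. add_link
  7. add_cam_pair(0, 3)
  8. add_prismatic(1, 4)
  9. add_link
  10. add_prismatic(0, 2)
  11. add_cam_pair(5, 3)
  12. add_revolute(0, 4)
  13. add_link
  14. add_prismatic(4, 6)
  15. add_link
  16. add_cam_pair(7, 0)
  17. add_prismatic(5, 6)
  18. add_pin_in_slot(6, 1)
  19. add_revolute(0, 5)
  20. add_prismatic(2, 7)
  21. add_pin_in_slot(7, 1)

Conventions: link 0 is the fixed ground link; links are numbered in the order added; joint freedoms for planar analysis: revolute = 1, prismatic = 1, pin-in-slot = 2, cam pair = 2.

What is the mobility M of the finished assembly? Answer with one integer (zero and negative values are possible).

(L,J1,J2)=(1,0,0); link0 fixed
link1: (2,0,0)
link2: (3,0,0)
P 1-0 [J1]: (3,1,0)
link3: (4,1,0)
R 2-3 [J1]: (4,2,0)
link4: (5,2,0)
C 0-3 [J2]: (5,2,1)
P 1-4 [J1]: (5,3,1)
link5: (6,3,1)
P 0-2 [J1]: (6,4,1)
C 5-3 [J2]: (6,4,2)
R 0-4 [J1]: (6,5,2)
link6: (7,5,2)
P 4-6 [J1]: (7,6,2)
link7: (8,6,2)
C 7-0 [J2]: (8,6,3)
P 5-6 [J1]: (8,7,3)
PS 6-1 [J2]: (8,7,4)
R 0-5 [J1]: (8,8,4)
P 2-7 [J1]: (8,9,4)
PS 7-1 [J2]: (8,9,5)
Grübler: 3·7 − 2·9 − 5 = -2

M = -2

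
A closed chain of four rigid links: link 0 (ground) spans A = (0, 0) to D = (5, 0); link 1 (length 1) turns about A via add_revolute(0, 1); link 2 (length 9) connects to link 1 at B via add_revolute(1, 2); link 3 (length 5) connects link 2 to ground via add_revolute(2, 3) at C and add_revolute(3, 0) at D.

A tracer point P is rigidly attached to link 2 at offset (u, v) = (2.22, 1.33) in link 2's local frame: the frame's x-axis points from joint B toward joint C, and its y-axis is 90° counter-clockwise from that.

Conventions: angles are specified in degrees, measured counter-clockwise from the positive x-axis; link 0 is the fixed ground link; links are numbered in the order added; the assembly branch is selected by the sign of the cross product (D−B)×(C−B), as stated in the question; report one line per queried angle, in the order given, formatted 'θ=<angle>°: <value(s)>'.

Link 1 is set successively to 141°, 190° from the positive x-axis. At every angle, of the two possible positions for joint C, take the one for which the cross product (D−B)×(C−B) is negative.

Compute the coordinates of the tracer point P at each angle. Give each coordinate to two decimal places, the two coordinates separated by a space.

A=(0,0), D=(5.00,0)
θ=141°: B = A + 1.00·(cos141°, sin141°) = (-0.7771, 0.6293)
θ=141°: |BD| = 5.8113
θ=141°: circle(B,9.00) ∩ circle(D,5.00): a=7.7238, h=4.6198
θ=141°:   candidates: C₊=(7.4016,4.3855) cross=26.847; C₋=(6.4010,-4.7997) cross=-26.847
θ=141°:   branch - wants cross < 0 → take C=(6.4010,-4.7997) (cross=-26.847)
θ=141°: ex = (C−B)/|BC| = (0.7976,-0.6032); ey = (0.6032,0.7976)
θ=141°: P = B + 2.22·ex + 1.33·ey = (1.7958,0.3509)
θ=190°: B = A + 1.00·(cos190°, sin190°) = (-0.9848, -0.1736)
θ=190°: |BD| = 5.9873
θ=190°: circle(B,9.00) ∩ circle(D,5.00): a=7.6702, h=4.7083
θ=190°:   candidates: C₊=(6.5456,4.7551) cross=28.190; C₋=(6.8187,-4.6575) cross=-28.190
θ=190°:   branch - wants cross < 0 → take C=(6.8187,-4.6575) (cross=-28.190)
θ=190°: ex = (C−B)/|BC| = (0.8671,-0.4982); ey = (0.4982,0.8671)
θ=190°: P = B + 2.22·ex + 1.33·ey = (1.6027,-0.1265)

θ=141°: 1.80 0.35
θ=190°: 1.60 -0.13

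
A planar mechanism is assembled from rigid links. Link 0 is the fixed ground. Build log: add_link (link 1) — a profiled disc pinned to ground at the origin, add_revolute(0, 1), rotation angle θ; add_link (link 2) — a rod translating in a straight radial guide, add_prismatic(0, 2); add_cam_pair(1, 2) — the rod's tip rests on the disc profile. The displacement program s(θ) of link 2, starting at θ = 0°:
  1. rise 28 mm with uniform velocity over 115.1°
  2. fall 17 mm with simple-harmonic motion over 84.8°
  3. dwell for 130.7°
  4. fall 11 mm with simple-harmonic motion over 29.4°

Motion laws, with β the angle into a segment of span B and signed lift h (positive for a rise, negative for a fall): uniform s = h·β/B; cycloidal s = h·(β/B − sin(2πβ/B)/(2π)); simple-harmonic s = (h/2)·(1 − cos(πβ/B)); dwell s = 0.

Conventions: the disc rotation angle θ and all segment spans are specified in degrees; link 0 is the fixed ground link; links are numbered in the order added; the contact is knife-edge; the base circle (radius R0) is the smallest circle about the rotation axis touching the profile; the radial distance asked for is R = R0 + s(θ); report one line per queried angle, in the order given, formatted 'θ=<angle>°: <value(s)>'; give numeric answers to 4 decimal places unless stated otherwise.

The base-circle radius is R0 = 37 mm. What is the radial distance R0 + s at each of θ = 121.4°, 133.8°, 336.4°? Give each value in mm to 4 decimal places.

seg 1 [0°–115.1°] uniform, h=28: full span → s += 28 → s = 28.0000
seg 2 [115.1°–199.9°] simple-harmonic, h=-17: θ=121.4° here. β=6.3, B=84.8. -17/2·(1 − cos(π·0.0743)) = -0.2305 → s = 27.7695
seg 2 [115.1°–199.9°] simple-harmonic, h=-17: θ=133.8° here. β=18.7, B=84.8. -17/2·(1 − cos(π·0.2205)) = -1.9595 → s = 26.0405
seg 2 [115.1°–199.9°] simple-harmonic, h=-17: full span → s += -17 → s = 11.0000
seg 3 [199.9°–330.6°] dwell: s stays 11.0000
seg 4 [330.6°–360°] simple-harmonic, h=-11: θ=336.4° here. β=5.8, B=29.4. -11/2·(1 − cos(π·0.1973)) = -1.0229 → s = 9.9771
θ=121.4°: R = R0 + s = 37 + 27.7695 = 64.7695
θ=133.8°: R = R0 + s = 37 + 26.0405 = 63.0405
θ=336.4°: R = R0 + s = 37 + 9.9771 = 46.9771

θ=121.4°: 64.7695
θ=133.8°: 63.0405
θ=336.4°: 46.9771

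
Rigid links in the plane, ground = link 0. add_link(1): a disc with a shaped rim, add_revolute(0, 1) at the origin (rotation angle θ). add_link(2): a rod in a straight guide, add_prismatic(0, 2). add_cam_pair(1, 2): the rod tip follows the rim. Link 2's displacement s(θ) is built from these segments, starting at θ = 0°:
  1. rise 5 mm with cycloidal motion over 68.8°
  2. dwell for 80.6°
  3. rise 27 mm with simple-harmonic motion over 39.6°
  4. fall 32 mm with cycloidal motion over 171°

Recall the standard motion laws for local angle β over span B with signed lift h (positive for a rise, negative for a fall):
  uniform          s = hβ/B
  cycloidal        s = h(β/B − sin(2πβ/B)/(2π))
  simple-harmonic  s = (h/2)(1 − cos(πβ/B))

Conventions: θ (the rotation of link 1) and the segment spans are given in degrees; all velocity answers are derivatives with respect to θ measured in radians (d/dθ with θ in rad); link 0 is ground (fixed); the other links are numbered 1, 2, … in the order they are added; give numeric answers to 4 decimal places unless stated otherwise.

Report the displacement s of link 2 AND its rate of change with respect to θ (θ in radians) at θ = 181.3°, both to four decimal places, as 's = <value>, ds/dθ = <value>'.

segment 1 (0° to 68.8°, cycloidal, h = 5) is passed completely: s = 0.0000 + (5) = 5.0000
segment 2 (68.8° to 149.4°, dwell): s unchanged at 5.0000
θ = 181.3° falls in segment 3 (149.4° to 189°, simple-harmonic, h = 27): β = 181.3 − 149.4 = 31.9°, B = 39.6°; Δs = 27/2·(1 − cos(π·0.8056)) = 24.5586; s = 5.0000 + 24.5586 = 29.5586
velocity in seg [149.4°–189°] (simple-harmonic), θ in radians: β = 31.9° = 0.5568 rad, B = 39.6° = 0.6912 rad; ds/dθ = (πh/(2B)) sin(πβ/B) = (π·27/(2·0.6912)) sin(π·0.8056) = 35.196736 mm/rad

s = 29.5586, ds/dθ = 35.1967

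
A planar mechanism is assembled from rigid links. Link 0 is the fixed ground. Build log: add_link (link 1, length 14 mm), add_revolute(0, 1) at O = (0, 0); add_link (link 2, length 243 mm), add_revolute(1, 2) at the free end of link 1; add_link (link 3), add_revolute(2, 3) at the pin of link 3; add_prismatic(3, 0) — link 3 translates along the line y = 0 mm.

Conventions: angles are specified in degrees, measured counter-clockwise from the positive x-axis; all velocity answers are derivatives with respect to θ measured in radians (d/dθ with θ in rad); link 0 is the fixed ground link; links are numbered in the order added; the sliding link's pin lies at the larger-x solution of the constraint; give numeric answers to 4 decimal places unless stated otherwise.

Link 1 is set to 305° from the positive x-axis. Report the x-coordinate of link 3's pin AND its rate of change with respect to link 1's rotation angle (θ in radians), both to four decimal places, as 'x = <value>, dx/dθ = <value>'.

geometry: r = 14 mm, L = 243 mm, e = 0 mm
crank pin P = (r cos θ, r sin θ) = (8.030070, -11.468129)
h = r sin θ − e = -11.468129 − 0 = -11.468129
x = r cos θ + √(L² − h²) = 8.030070 + 242.729236 = 250.759306
dx/dθ = −r sin θ − h·r cos θ/√(L² − h²) (θ in radians; h = -11.468129) = 11.847522

x = 250.7593, dx/dθ = 11.8475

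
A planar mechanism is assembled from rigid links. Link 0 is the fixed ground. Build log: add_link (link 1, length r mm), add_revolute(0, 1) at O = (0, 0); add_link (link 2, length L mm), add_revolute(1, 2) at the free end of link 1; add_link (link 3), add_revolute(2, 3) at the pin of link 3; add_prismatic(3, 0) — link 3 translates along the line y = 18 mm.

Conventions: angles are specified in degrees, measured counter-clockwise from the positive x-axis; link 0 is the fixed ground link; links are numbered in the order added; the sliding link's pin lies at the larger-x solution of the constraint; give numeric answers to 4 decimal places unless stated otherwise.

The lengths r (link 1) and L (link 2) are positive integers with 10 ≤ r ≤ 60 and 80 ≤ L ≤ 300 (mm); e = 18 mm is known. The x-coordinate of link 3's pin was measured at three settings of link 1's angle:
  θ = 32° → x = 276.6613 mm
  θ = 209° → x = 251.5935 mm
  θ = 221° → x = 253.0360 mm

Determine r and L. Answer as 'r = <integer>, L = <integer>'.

constraint per measurement: (x − r cos θ)² + (r sin θ − e)² = L²
subtracting the θ₁ and θ₂ equations cancels the r² and L² terms:
r = (x₁² − x₂²) / (2[(x₁cos θ₁ + e sin θ₁) − (x₂cos θ₂ + e sin θ₂)]) = 14.0000 → r = 14
L² = (x₁ − r cos θ₁)² + (r sin θ₁ − e)² = 70224.9771 → L = 265.0000 → L = 265
check at θ₃=221°: x = 253.0360 (printed 253.0360) ✓

r = 14, L = 265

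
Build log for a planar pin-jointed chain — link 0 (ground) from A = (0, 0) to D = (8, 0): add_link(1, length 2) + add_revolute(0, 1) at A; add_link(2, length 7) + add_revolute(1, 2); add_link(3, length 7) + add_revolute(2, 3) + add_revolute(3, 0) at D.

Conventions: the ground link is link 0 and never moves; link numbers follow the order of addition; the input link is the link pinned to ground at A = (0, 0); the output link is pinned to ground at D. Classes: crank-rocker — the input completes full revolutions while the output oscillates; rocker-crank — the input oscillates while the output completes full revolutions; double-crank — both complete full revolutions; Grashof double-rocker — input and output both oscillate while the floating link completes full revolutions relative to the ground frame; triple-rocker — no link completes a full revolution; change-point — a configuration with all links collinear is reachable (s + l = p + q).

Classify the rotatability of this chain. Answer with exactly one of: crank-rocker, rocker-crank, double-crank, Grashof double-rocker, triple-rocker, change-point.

lengths: ground=8, input=2, coupler=7, output=7
sorted: s=2 (shortest), l=8 (longest), p+q=14
s + l = 10 vs p + q = 14
s + l < p + q (Grashof) with shortest = input link → crank-rocker

crank-rocker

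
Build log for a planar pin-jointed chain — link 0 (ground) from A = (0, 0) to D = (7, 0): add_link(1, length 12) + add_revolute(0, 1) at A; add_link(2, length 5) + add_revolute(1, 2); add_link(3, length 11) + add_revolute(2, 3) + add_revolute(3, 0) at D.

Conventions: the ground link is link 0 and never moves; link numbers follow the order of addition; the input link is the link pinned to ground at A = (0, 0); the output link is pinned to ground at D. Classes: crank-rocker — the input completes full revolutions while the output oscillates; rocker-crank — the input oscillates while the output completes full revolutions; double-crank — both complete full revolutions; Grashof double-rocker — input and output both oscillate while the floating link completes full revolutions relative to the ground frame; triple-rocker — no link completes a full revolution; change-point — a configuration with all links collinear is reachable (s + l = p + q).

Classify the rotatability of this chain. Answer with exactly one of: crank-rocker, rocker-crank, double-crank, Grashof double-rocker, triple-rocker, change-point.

lengths: ground=7, input=12, coupler=5, output=11
sorted: s=5 (shortest), l=12 (longest), p+q=18
s + l = 17 vs p + q = 18
s + l < p + q (Grashof) with shortest = coupler link → Grashof double-rocker

Grashof double-rocker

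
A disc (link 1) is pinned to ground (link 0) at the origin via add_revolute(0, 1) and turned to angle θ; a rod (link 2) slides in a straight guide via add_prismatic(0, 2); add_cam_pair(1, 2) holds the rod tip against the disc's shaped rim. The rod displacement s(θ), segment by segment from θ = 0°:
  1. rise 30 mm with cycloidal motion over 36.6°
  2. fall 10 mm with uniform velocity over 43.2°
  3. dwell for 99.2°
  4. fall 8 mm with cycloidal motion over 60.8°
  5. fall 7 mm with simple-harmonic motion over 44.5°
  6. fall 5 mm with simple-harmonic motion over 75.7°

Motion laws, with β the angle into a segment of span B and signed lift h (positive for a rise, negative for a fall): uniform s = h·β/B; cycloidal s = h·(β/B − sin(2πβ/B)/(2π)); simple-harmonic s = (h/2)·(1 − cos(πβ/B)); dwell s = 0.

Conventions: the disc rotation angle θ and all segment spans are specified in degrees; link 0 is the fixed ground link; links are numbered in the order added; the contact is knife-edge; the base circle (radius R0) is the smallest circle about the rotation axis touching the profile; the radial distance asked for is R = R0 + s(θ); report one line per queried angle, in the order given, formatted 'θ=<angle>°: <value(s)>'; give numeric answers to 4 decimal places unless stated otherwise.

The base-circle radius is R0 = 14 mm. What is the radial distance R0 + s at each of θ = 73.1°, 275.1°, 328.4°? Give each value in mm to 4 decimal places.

segment 1 (0° to 36.6°, cycloidal, h = 30) is passed completely: s = 0.0000 + (30) = 30.0000
θ = 73.1° falls in segment 2 (36.6° to 79.8°, uniform, h = -10): β = 73.1 − 36.6 = 36.5°, B = 43.2°; Δs = -10·36.5/43.2 = -8.4491; s = 30.0000 − 8.4491 = 21.5509
segment 2 (36.6° to 79.8°, uniform, h = -10) is passed completely: s = 30.0000 + (-10) = 20.0000
segment 3 (79.8° to 179°, dwell): s unchanged at 20.0000
segment 4 (179° to 239.8°, cycloidal, h = -8) is passed completely: s = 20.0000 + (-8) = 12.0000
θ = 275.1° falls in segment 5 (239.8° to 284.3°, simple-harmonic, h = -7): β = 275.1 − 239.8 = 35.3°, B = 44.5°; Δs = -7/2·(1 − cos(π·0.7933)) = -6.2874; s = 12.0000 − 6.2874 = 5.7126
segment 5 (239.8° to 284.3°, simple-harmonic, h = -7) is passed completely: s = 12.0000 + (-7) = 5.0000
θ = 328.4° falls in segment 6 (284.3° to 360°, simple-harmonic, h = -5): β = 328.4 − 284.3 = 44.1°, B = 75.7°; Δs = -5/2·(1 − cos(π·0.5826)) = -3.1412; s = 5.0000 − 3.1412 = 1.8588
θ=73.1°: R = R0 + s = 14 + 21.5509 = 35.5509
θ=275.1°: R = R0 + s = 14 + 5.7126 = 19.7126
θ=328.4°: R = R0 + s = 14 + 1.8588 = 15.8588

θ=73.1°: 35.5509
θ=275.1°: 19.7126
θ=328.4°: 15.8588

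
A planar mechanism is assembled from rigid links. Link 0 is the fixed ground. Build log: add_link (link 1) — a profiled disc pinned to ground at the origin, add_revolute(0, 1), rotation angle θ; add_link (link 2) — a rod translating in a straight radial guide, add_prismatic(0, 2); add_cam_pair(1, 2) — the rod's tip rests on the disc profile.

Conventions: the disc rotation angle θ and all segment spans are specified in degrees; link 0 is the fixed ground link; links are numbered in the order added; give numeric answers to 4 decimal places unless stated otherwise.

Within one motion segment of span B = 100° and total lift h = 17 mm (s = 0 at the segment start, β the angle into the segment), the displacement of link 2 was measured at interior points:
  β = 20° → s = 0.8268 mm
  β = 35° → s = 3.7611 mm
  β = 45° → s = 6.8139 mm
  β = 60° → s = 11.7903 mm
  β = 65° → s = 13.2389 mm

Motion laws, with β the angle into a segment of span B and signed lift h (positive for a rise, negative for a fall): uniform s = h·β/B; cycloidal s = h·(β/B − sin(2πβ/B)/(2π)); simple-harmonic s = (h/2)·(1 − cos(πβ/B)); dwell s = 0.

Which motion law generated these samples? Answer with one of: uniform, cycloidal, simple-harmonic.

candidates at β/B = r: uniform s = h·r (linear in β); cycloidal s = h·(r − sin(2πr)/(2π)); simple-harmonic s = (h/2)(1 − cos(πr))
β=20°: printed 0.8268 | uniform 3.4000, cycloidal 0.8268, simple-harmonic 1.6234
β=35°: printed 3.7611 | uniform 5.9500, cycloidal 3.7611, simple-harmonic 4.6411
β=45°: printed 6.8139 | uniform 7.6500, cycloidal 6.8139, simple-harmonic 7.1703
β=60°: printed 11.7903 | uniform 10.2000, cycloidal 11.7903, simple-harmonic 11.1266
β=65°: printed 13.2389 | uniform 11.0500, cycloidal 13.2389, simple-harmonic 12.3589
only one law matches every sample → cycloidal

cycloidal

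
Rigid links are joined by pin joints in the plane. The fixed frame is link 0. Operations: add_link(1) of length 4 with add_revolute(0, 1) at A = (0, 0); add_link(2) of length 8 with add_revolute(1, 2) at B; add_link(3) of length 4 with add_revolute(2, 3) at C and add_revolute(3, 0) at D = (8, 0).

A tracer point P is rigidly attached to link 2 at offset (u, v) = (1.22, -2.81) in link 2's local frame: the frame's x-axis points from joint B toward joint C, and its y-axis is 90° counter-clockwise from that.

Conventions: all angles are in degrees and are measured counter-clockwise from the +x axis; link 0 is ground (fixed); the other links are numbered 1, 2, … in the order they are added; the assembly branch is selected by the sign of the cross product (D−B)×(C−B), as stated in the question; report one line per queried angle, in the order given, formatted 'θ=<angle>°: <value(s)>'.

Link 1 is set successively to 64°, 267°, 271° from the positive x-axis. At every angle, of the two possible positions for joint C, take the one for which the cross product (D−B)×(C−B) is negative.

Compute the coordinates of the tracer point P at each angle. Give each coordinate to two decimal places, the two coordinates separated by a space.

A=(0,0), D=(8.00,0)
θ=64°: B = A + 4.00·(cos64°, sin64°) = (1.7535, 3.5952)
θ=64°: |BD| = 7.2072
θ=64°: circle(B,8.00) ∩ circle(D,4.00): a=6.9336, h=3.9906
θ=64°:   candidates: C₊=(9.7535,3.5952) cross=28.761; C₋=(5.7722,-3.3222) cross=-28.761
θ=64°:   branch - wants cross < 0 → take C=(5.7722,-3.3222) (cross=-28.761)
θ=64°: ex = (C−B)/|BC| = (0.5023,-0.8647); ey = (0.8647,0.5023)
θ=64°: P = B + 1.22·ex + -2.81·ey = (-0.0634,1.1287)
θ=267°: B = A + 4.00·(cos267°, sin267°) = (-0.2093, -3.9945)
θ=267°: |BD| = 9.1296
θ=267°: circle(B,8.00) ∩ circle(D,4.00): a=7.1936, h=3.5003
θ=267°:   candidates: C₊=(4.7277,2.3004) cross=31.956; C₋=(7.7907,-3.9945) cross=-31.956
θ=267°:   branch - wants cross < 0 → take C=(7.7907,-3.9945) (cross=-31.956)
θ=267°: ex = (C−B)/|BC| = (1.0000,0.0000); ey = (-0.0000,1.0000)
θ=267°: P = B + 1.22·ex + -2.81·ey = (1.0107,-6.8045)
θ=271°: B = A + 4.00·(cos271°, sin271°) = (0.0698, -3.9994)
θ=271°: |BD| = 8.8816
θ=271°: circle(B,8.00) ∩ circle(D,4.00): a=7.1430, h=3.6024
θ=271°:   candidates: C₊=(4.8255,2.4336) cross=31.995; C₋=(8.0698,-3.9994) cross=-31.995
θ=271°:   branch - wants cross < 0 → take C=(8.0698,-3.9994) (cross=-31.995)
θ=271°: ex = (C−B)/|BC| = (1.0000,0.0000); ey = (-0.0000,1.0000)
θ=271°: P = B + 1.22·ex + -2.81·ey = (1.2898,-6.8094)

θ=64°: -0.06 1.13
θ=267°: 1.01 -6.80
θ=271°: 1.29 -6.81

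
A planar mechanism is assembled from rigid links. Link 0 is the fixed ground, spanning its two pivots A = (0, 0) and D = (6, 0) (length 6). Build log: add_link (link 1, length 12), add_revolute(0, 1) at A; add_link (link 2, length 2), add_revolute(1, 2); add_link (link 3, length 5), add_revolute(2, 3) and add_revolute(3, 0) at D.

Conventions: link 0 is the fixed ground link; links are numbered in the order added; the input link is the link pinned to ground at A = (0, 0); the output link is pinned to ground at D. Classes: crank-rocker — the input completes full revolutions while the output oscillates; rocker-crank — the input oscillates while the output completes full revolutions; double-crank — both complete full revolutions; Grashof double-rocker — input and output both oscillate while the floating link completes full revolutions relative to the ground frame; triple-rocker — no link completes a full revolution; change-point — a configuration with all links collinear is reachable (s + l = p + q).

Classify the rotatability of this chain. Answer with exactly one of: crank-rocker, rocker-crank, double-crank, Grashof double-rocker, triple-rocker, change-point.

lengths: ground=6, input=12, coupler=2, output=5
sorted: s=2 (shortest), l=12 (longest), p+q=11
s + l = 14 vs p + q = 11
s + l > p + q → non-Grashof → no link fully rotates → triple-rocker

triple-rocker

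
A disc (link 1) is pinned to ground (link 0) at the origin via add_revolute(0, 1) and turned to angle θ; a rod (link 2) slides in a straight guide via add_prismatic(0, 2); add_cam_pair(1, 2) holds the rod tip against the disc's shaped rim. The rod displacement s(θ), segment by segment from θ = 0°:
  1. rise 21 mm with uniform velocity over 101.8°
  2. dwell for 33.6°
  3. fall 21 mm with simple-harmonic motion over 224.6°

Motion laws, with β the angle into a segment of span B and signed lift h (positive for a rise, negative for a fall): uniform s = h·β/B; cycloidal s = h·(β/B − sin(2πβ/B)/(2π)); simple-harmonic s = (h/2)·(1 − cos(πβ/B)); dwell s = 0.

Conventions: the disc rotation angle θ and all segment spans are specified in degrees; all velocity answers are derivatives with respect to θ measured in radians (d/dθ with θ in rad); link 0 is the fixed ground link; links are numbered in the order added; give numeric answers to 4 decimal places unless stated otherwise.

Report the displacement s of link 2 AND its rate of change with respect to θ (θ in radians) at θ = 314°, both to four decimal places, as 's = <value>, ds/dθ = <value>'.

segment 1 (0° to 101.8°, uniform, h = 21) is passed completely: s = 0.0000 + (21) = 21.0000
segment 2 (101.8° to 135.4°, dwell): s unchanged at 21.0000
θ = 314° falls in segment 3 (135.4° to 360°, simple-harmonic, h = -21): β = 314 − 135.4 = 178.6°, B = 224.6°; Δs = -21/2·(1 − cos(π·0.7952)) = -18.9005; s = 21.0000 − 18.9005 = 2.0995
velocity in seg [135.4°–360°] (simple-harmonic), θ in radians: β = 178.6° = 3.1172 rad, B = 224.6° = 3.9200 rad; ds/dθ = (πh/(2B)) sin(πβ/B) = (π·(-21)/(2·3.9200)) sin(π·0.7952) = -5.048464 mm/rad

s = 2.0995, ds/dθ = -5.0485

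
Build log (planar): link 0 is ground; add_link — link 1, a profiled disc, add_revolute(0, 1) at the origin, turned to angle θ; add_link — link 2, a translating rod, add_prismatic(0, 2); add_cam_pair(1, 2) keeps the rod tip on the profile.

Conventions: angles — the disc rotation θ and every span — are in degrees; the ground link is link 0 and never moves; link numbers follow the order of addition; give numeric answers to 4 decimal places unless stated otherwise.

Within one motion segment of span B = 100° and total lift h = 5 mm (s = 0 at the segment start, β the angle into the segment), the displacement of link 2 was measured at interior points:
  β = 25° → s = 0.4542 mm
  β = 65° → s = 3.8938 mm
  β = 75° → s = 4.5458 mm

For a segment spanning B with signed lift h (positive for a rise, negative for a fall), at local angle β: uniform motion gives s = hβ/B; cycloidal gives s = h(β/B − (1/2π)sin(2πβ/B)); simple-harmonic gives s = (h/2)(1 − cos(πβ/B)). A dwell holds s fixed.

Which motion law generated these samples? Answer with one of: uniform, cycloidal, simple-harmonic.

candidates at β/B = r: uniform s = h·r (linear in β); cycloidal s = h·(r − sin(2πr)/(2π)); simple-harmonic s = (h/2)(1 − cos(πr))
β=25°: printed 0.4542 | uniform 1.2500, cycloidal 0.4542, simple-harmonic 0.7322
β=65°: printed 3.8938 | uniform 3.2500, cycloidal 3.8938, simple-harmonic 3.6350
β=75°: printed 4.5458 | uniform 3.7500, cycloidal 4.5458, simple-harmonic 4.2678
only one law matches every sample → cycloidal

cycloidal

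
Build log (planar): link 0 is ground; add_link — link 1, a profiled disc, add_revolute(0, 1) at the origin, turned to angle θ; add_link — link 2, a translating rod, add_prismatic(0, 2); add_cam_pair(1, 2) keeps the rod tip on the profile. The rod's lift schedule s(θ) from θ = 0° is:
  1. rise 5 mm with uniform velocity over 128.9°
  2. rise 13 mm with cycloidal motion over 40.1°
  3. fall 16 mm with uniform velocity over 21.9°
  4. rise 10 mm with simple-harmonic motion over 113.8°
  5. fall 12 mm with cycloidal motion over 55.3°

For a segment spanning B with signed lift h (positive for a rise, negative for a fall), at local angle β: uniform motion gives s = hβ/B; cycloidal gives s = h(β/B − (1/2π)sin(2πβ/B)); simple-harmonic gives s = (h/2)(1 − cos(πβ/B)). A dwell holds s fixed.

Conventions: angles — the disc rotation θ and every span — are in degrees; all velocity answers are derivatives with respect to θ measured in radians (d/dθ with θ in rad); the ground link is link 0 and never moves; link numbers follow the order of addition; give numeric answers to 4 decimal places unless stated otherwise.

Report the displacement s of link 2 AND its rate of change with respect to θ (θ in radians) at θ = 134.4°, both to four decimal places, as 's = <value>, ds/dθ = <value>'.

seg 1 [0°–128.9°] uniform, h=5: full span → s += 5 → s = 5.0000
seg 2 [128.9°–169°] cycloidal, h=13: θ=134.4° here. β=5.5, B=40.1. 13·(0.1372 − sin(2π·0.1372)/(2π)) = 0.2127 → s = 5.2127
velocity in seg [128.9°–169°] (cycloidal), θ in radians: β = 5.5° = 0.0960 rad, B = 40.1° = 0.6999 rad; ds/dθ = (h/B)(1 − cos(2πβ/B)) = (13/0.6999)(1 − cos(2π·0.1372)) = 6.480992 mm/rad

s = 5.2127, ds/dθ = 6.4810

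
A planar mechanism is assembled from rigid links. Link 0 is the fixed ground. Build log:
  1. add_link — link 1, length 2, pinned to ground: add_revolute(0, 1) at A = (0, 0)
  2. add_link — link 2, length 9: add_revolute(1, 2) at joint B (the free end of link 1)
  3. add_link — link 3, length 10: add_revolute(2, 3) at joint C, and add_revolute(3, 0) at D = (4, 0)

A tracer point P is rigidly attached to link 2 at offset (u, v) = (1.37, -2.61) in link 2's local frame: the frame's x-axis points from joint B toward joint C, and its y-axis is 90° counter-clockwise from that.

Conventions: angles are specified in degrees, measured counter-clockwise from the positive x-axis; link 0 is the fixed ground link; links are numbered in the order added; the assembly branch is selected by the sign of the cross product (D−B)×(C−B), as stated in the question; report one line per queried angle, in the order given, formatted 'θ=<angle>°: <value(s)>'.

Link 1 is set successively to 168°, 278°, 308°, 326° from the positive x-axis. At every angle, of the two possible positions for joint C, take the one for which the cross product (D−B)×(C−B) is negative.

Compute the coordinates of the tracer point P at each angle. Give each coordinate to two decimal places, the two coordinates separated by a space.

A=(0,0), D=(4.00,0)
θ=168°: B = A + 2.00·(cos168°, sin168°) = (-1.9563, 0.4158)
θ=168°: |BD| = 5.9708
θ=168°: circle(B,9.00) ∩ circle(D,10.00): a=1.3943, h=8.8913
θ=168°:   candidates: C₊=(0.0539,9.1885) cross=53.088; C₋=(-1.1846,-8.5510) cross=-53.088
θ=168°:   branch - wants cross < 0 → take C=(-1.1846,-8.5510) (cross=-53.088)
θ=168°: ex = (C−B)/|BC| = (0.0857,-0.9963); ey = (0.9963,0.0857)
θ=168°: P = B + 1.37·ex + -2.61·ey = (-4.4392,-1.1729)
θ=278°: B = A + 2.00·(cos278°, sin278°) = (0.2783, -1.9805)
θ=278°: |BD| = 4.2158
θ=278°: circle(B,9.00) ∩ circle(D,10.00): a=-0.1455, h=8.9988
θ=278°:   candidates: C₊=(-4.0776,5.8951) cross=37.938; C₋=(4.3774,-9.9929) cross=-37.938
θ=278°:   branch - wants cross < 0 → take C=(4.3774,-9.9929) (cross=-37.938)
θ=278°: ex = (C−B)/|BC| = (0.4555,-0.8903); ey = (0.8903,0.4555)
θ=278°: P = B + 1.37·ex + -2.61·ey = (-1.4213,-4.3889)
θ=308°: B = A + 2.00·(cos308°, sin308°) = (1.2313, -1.5760)
θ=308°: |BD| = 3.1858
θ=308°: circle(B,9.00) ∩ circle(D,10.00): a=-1.3891, h=8.8922
θ=308°:   candidates: C₊=(-4.3748,5.4647) cross=28.329; C₋=(4.4231,-9.9910) cross=-28.329
θ=308°:   branch - wants cross < 0 → take C=(4.4231,-9.9910) (cross=-28.329)
θ=308°: ex = (C−B)/|BC| = (0.3546,-0.9350); ey = (0.9350,0.3546)
θ=308°: P = B + 1.37·ex + -2.61·ey = (-0.7232,-3.7826)
θ=326°: B = A + 2.00·(cos326°, sin326°) = (1.6581, -1.1184)
θ=326°: |BD| = 2.5953
θ=326°: circle(B,9.00) ∩ circle(D,10.00): a=-2.3629, h=8.6843
θ=326°:   candidates: C₊=(-4.2165,5.6999) cross=22.538; C₋=(3.2682,-9.9732) cross=-22.538
θ=326°:   branch - wants cross < 0 → take C=(3.2682,-9.9732) (cross=-22.538)
θ=326°: ex = (C−B)/|BC| = (0.1789,-0.9839); ey = (0.9839,0.1789)
θ=326°: P = B + 1.37·ex + -2.61·ey = (-0.6647,-2.9332)

θ=168°: -4.44 -1.17
θ=278°: -1.42 -4.39
θ=308°: -0.72 -3.78
θ=326°: -0.66 -2.93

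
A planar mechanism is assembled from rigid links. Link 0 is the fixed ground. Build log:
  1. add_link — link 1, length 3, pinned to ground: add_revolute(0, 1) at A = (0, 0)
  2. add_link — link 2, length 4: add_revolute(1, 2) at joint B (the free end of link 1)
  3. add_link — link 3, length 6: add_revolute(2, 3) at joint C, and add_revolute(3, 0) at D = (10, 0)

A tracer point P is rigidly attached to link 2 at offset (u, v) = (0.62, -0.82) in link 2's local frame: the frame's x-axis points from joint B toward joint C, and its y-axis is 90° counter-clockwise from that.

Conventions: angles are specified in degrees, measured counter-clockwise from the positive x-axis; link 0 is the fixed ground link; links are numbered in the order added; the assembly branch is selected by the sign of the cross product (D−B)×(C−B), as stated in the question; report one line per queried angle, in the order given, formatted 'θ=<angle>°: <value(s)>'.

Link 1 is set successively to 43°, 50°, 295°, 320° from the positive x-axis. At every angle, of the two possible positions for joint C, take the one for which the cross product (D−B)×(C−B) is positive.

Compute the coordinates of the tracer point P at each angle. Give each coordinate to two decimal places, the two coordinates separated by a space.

A=(0,0), D=(10.00,0)
θ=43°: B = A + 3.00·(cos43°, sin43°) = (2.1941, 2.0460)
θ=43°: |BD| = 8.0696
θ=43°: circle(B,4.00) ∩ circle(D,6.00): a=2.7956, h=2.8609
θ=43°:   candidates: C₊=(5.6237,4.1046) cross=23.086; C₋=(4.1730,-1.4302) cross=-23.086
θ=43°:   branch + wants cross > 0 → take C=(5.6237,4.1046) (cross=23.086)
θ=43°: ex = (C−B)/|BC| = (0.8574,0.5146); ey = (-0.5146,0.8574)
θ=43°: P = B + 0.62·ex + -0.82·ey = (3.1477,1.6620)
θ=50°: B = A + 3.00·(cos50°, sin50°) = (1.9284, 2.2981)
θ=50°: |BD| = 8.3924
θ=50°: circle(B,4.00) ∩ circle(D,6.00): a=3.0047, h=2.6405
θ=50°:   candidates: C₊=(5.5412,4.0149) cross=22.160; C₋=(4.0951,-1.0642) cross=-22.160
θ=50°:   branch + wants cross > 0 → take C=(5.5412,4.0149) (cross=22.160)
θ=50°: ex = (C−B)/|BC| = (0.9032,0.4292); ey = (-0.4292,0.9032)
θ=50°: P = B + 0.62·ex + -0.82·ey = (2.8403,1.8236)
θ=295°: B = A + 3.00·(cos295°, sin295°) = (1.2679, -2.7189)
θ=295°: |BD| = 9.1456
θ=295°: circle(B,4.00) ∩ circle(D,6.00): a=3.4794, h=1.9732
θ=295°:   candidates: C₊=(4.0033,0.1995) cross=18.047; C₋=(5.1766,-3.5686) cross=-18.047
θ=295°:   branch + wants cross > 0 → take C=(4.0033,0.1995) (cross=18.047)
θ=295°: ex = (C−B)/|BC| = (0.6839,0.7296); ey = (-0.7296,0.6839)
θ=295°: P = B + 0.62·ex + -0.82·ey = (2.2901,-2.8273)
θ=320°: B = A + 3.00·(cos320°, sin320°) = (2.2981, -1.9284)
θ=320°: |BD| = 7.9396
θ=320°: circle(B,4.00) ∩ circle(D,6.00): a=2.7103, h=2.9418
θ=320°:   candidates: C₊=(4.2128,1.5836) cross=23.357; C₋=(5.6418,-4.1238) cross=-23.357
θ=320°:   branch + wants cross > 0 → take C=(4.2128,1.5836) (cross=23.357)
θ=320°: ex = (C−B)/|BC| = (0.4787,0.8780); ey = (-0.8780,0.4787)
θ=320°: P = B + 0.62·ex + -0.82·ey = (3.3149,-1.7765)

θ=43°: 3.15 1.66
θ=50°: 2.84 1.82
θ=295°: 2.29 -2.83
θ=320°: 3.31 -1.78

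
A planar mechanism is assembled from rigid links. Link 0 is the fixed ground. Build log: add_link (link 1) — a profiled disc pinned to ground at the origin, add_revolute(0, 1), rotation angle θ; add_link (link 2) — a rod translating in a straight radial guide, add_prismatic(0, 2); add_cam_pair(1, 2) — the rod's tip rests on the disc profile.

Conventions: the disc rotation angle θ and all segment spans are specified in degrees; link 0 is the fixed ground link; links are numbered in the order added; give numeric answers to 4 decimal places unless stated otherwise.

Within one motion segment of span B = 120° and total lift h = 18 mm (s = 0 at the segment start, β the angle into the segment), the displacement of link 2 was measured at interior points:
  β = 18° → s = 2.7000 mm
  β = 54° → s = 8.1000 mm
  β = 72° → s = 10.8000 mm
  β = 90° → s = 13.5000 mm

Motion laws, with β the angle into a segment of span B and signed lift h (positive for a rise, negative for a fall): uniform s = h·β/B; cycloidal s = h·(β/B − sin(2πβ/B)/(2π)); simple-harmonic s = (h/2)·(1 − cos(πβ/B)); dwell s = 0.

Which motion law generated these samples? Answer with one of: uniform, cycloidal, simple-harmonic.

candidates at β/B = r: uniform s = h·r (linear in β); cycloidal s = h·(r − sin(2πr)/(2π)); simple-harmonic s = (h/2)(1 − cos(πr))
β=18°: printed 2.7000 | uniform 2.7000, cycloidal 0.3823, simple-harmonic 0.9809
β=54°: printed 8.1000 | uniform 8.1000, cycloidal 7.2147, simple-harmonic 7.5921
β=72°: printed 10.8000 | uniform 10.8000, cycloidal 12.4839, simple-harmonic 11.7812
β=90°: printed 13.5000 | uniform 13.5000, cycloidal 16.3648, simple-harmonic 15.3640
only one law matches every sample → uniform

uniform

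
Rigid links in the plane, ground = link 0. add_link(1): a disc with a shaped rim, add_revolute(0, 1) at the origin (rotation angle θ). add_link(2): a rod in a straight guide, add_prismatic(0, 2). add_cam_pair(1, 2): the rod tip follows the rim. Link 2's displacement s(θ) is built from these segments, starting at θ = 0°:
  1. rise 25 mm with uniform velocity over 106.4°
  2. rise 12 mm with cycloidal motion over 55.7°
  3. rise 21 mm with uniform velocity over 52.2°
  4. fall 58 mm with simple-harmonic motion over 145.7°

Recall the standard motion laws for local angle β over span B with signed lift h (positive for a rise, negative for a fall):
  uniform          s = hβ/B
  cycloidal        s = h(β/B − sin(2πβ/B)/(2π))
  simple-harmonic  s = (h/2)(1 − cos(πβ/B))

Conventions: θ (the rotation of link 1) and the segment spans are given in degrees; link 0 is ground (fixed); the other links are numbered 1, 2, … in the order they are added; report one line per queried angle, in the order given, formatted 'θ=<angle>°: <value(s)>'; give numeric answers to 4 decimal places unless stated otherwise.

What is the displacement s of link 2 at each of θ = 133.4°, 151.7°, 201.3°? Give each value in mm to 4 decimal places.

segment 1 (0° to 106.4°, uniform, h = 25) is passed completely: s = 0.0000 + (25) = 25.0000
θ = 133.4° falls in segment 2 (106.4° to 162.1°, cycloidal, h = 12): β = 133.4 − 106.4 = 27°, B = 55.7°; Δs = 12·(0.4847 − sin(2π·0.4847)/(2π)) = 5.6340; s = 25.0000 + 5.6340 = 30.6340
θ = 151.7° falls in segment 2 (106.4° to 162.1°, cycloidal, h = 12): β = 151.7 − 106.4 = 45.3°, B = 55.7°; Δs = 12·(0.8133 − sin(2π·0.8133)/(2π)) = 11.5203; s = 25.0000 + 11.5203 = 36.5203
segment 2 (106.4° to 162.1°, cycloidal, h = 12) is passed completely: s = 25.0000 + (12) = 37.0000
θ = 201.3° falls in segment 3 (162.1° to 214.3°, uniform, h = 21): β = 201.3 − 162.1 = 39.2°, B = 52.2°; Δs = 21·39.2/52.2 = 15.7701; s = 37.0000 + 15.7701 = 52.7701

θ=133.4°: 30.6340
θ=151.7°: 36.5203
θ=201.3°: 52.7701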